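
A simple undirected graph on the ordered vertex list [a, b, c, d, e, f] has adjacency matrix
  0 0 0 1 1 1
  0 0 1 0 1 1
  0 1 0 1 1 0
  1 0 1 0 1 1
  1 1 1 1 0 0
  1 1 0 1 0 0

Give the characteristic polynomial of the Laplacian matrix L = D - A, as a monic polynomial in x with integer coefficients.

x^6 - 20x^5 + 156x^4 - 592x^3 + 1091x^2 - 780x

Reading degrees in the order [a, b, c, d, e, f] gives [3, 3, 3, 4, 4, 3]; set D = diag(3, 3, 3, 4, 4, 3) and form L = D - A. L has integer entries, so p(x) = det(xI - L) has integer coefficients. Expanding the determinant yields x^6 - 20x^5 + 156x^4 - 592x^3 + 1091x^2 - 780x. Since p(0) = det(-L) = 0, x divides p(x). The eigenvalues sum to 20, which equals trace(L) = 2|E|.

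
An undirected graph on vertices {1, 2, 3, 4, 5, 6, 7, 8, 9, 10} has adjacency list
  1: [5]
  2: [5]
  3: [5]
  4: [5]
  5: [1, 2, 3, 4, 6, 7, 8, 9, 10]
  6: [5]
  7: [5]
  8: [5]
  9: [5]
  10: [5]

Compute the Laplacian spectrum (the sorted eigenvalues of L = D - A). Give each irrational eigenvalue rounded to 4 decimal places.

[0, 1, 1, 1, 1, 1, 1, 1, 1, 10]

Reading degrees in the order [1, 2, 3, 4, 5, 6, 7, 8, 9, 10] gives [1, 1, 1, 1, 9, 1, 1, 1, 1, 1]; set D = diag(1, 1, 1, 1, 9, 1, 1, 1, 1, 1) and form L = D - A. Diagonalising L (or applying a numerical eigensolver to the 10x10 matrix) gives the spectrum above. There is one zero in the spectrum, matching the 1 component. The largest eigenvalue, 10, is at most the vertex count 10.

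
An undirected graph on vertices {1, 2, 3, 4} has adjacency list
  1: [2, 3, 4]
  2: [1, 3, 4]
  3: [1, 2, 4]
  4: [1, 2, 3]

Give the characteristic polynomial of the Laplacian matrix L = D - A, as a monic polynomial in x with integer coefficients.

x^4 - 12x^3 + 48x^2 - 64x

With the vertex order [1, 2, 3, 4], the degrees are [3, 3, 3, 3], giving D = diag(3, 3, 3, 3) and L = D - A. L has integer entries, so p(x) = det(xI - L) has integer coefficients. Expanding the determinant yields x^4 - 12x^3 + 48x^2 - 64x. Since p(0) = det(-L) = 0, x divides p(x).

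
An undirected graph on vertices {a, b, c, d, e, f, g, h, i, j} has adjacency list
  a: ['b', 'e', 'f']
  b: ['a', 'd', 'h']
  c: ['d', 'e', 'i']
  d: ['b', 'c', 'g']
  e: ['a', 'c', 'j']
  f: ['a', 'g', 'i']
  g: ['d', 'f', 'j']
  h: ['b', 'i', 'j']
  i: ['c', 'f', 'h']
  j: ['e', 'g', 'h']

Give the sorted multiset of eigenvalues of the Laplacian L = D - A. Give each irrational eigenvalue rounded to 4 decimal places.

[0, 2, 2, 2, 2, 2, 5, 5, 5, 5]

With the vertex order [a, b, c, d, e, f, g, h, i, j], the degrees are [3, 3, 3, 3, 3, 3, 3, 3, 3, 3], giving D = diag(3, 3, 3, 3, 3, 3, 3, 3, 3, 3) and L = D - A. L is symmetric positive semidefinite, so every eigenvalue is real and nonnegative.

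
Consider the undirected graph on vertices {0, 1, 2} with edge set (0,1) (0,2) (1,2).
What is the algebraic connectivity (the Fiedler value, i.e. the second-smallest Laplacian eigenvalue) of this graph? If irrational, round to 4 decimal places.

3

Each diagonal entry of L is the vertex degree and each off-diagonal entry is -1 where an edge is present, 0 otherwise; in the order [0, 1, 2] the diagonal is [2, 2, 2]. Computing the eigenvalues of L and sorting gives [0, 3, 3]. The Fiedler value lambda_2 = 3 is strictly positive, so the graph is connected. The eigenvalues sum to 6, which equals trace(L) = 2|E|.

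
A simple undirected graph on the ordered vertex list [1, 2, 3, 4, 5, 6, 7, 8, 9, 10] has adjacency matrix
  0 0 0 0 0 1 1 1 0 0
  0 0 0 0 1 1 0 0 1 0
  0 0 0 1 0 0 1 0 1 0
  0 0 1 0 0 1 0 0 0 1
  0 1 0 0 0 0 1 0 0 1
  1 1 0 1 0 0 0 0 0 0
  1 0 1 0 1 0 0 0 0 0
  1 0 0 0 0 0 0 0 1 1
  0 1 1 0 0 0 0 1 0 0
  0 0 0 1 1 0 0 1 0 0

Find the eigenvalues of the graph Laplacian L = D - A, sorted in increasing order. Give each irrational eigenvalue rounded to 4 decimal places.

With the vertex order [1, 2, 3, 4, 5, 6, 7, 8, 9, 10], the degrees are [3, 3, 3, 3, 3, 3, 3, 3, 3, 3], giving D = diag(3, 3, 3, 3, 3, 3, 3, 3, 3, 3) and L = D - A. Diagonalising L (or applying a numerical eigensolver to the 10x10 matrix) gives the spectrum above. The single zero eigenvalue shows the graph is connected. The eigenvalues sum to 30, which equals trace(L) = 2|E|.

[0, 2, 2, 2, 2, 2, 5, 5, 5, 5]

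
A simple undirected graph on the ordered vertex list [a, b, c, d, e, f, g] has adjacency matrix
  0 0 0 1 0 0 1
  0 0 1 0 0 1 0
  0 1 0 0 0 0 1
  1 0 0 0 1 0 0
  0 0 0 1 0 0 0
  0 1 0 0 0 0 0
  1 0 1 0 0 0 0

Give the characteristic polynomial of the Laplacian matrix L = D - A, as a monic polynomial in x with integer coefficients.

x^7 - 12x^6 + 55x^5 - 120x^4 + 126x^3 - 56x^2 + 7x

Reading degrees in the order [a, b, c, d, e, f, g] gives [2, 2, 2, 2, 1, 1, 2]; set D = diag(2, 2, 2, 2, 1, 1, 2) and form L = D - A. L has integer entries, so p(x) = det(xI - L) has integer coefficients. Expanding the determinant yields x^7 - 12x^6 + 55x^5 - 120x^4 + 126x^3 - 56x^2 + 7x. The constant term is 0 because L is singular (the all-ones vector lies in its kernel). The largest eigenvalue, 3.8019, is at most the vertex count 7. The eigenvalues sum to 12, which equals trace(L) = 2|E|.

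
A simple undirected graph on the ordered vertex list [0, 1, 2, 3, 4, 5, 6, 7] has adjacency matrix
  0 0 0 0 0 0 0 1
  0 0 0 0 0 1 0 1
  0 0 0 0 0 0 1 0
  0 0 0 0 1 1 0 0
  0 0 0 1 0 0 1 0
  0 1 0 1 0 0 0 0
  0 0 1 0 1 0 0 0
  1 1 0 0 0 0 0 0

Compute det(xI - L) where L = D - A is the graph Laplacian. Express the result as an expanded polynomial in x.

x^8 - 14x^7 + 78x^6 - 220x^5 + 330x^4 - 252x^3 + 84x^2 - 8x

Each diagonal entry of L is the vertex degree and each off-diagonal entry is -1 where an edge is present, 0 otherwise; in the order [0, 1, 2, 3, 4, 5, 6, 7] the diagonal is [1, 2, 1, 2, 2, 2, 2, 2]. L has integer entries, so p(x) = det(xI - L) has integer coefficients. Expanding the determinant yields x^8 - 14x^7 + 78x^6 - 220x^5 + 330x^4 - 252x^3 + 84x^2 - 8x. Since p(0) = det(-L) = 0, x divides p(x). The largest eigenvalue, 3.8478, is at most the vertex count 8. There is one zero in the spectrum, matching the 1 component.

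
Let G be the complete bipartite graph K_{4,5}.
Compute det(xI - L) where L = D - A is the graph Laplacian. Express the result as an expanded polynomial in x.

The graph has 9 vertices and degree multiset [5, 5, 5, 5, 4, 4, 4, 4, 4]; D is the diagonal matrix of degrees and L = D - A. The eigenvalues of L are [0, 4, 4, 4, 4, 5, 5, 5, 9]; the characteristic polynomial is the product of (x - lambda_i), which multiplies out to x^9 - 40x^8 + 690x^7 - 6720x^6 + 40485x^5 - 154704x^4 + 366560x^3 - 492800x^2 + 288000x. The constant term is 0 because L is singular (the all-ones vector lies in its kernel). The eigenvalues sum to 40, which equals trace(L) = 2|E|.

x^9 - 40x^8 + 690x^7 - 6720x^6 + 40485x^5 - 154704x^4 + 366560x^3 - 492800x^2 + 288000x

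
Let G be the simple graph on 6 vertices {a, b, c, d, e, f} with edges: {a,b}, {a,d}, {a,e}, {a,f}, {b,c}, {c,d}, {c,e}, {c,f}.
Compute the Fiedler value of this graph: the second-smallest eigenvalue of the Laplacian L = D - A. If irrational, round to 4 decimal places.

Each diagonal entry of L is the vertex degree and each off-diagonal entry is -1 where an edge is present, 0 otherwise; in the order [a, b, c, d, e, f] the diagonal is [4, 2, 4, 2, 2, 2]. The sorted Laplacian eigenvalues are [0, 2, 2, 2, 4, 6]; the algebraic connectivity is the second entry, 2. There is one zero in the spectrum, matching the 1 component. The largest eigenvalue, 6, is at most the vertex count 6.

2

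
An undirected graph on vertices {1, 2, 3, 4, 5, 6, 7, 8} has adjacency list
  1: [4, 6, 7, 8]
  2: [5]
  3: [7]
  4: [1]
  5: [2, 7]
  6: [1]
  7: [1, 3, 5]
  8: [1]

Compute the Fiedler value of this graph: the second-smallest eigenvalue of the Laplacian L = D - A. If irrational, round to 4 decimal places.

Reading degrees in the order [1, 2, 3, 4, 5, 6, 7, 8] gives [4, 1, 1, 1, 2, 1, 3, 1]; set D = diag(4, 1, 1, 1, 2, 1, 3, 1) and form L = D - A. The sorted Laplacian eigenvalues are [0, 0.2888, 0.6742, 1, 1, 2.1694, 3.5857, 5.2819]; the algebraic connectivity is the second entry, 0.2888. The eigenvalues sum to 14, which equals trace(L) = 2|E|.

0.2888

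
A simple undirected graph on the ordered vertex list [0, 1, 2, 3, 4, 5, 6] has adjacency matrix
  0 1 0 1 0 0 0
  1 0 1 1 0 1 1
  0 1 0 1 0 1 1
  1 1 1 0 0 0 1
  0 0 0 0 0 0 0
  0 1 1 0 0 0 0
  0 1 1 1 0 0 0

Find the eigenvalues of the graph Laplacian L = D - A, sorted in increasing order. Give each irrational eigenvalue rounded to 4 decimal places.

[0, 0, 1.6972, 2.3820, 4.6180, 5.3028, 6]

Each diagonal entry of L is the vertex degree and each off-diagonal entry is -1 where an edge is present, 0 otherwise; in the order [0, 1, 2, 3, 4, 5, 6] the diagonal is [2, 5, 4, 4, 0, 2, 3]. Since every row of L sums to 0, the all-ones vector is in the kernel and 0 is an eigenvalue. The 2 zero eigenvalues correspond to the 2 connected components. The largest eigenvalue, 6, is at most the vertex count 7.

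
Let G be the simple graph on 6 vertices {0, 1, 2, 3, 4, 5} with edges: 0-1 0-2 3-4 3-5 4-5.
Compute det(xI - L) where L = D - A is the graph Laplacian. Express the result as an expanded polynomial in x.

x^6 - 10x^5 + 36x^4 - 54x^3 + 27x^2

Each diagonal entry of L is the vertex degree and each off-diagonal entry is -1 where an edge is present, 0 otherwise; in the order [0, 1, 2, 3, 4, 5] the diagonal is [2, 1, 1, 2, 2, 2]. L has integer entries, so p(x) = det(xI - L) has integer coefficients. Expanding the determinant yields x^6 - 10x^5 + 36x^4 - 54x^3 + 27x^2. Since p(0) = det(-L) = 0, x divides p(x). The eigenvalues sum to 10, which equals trace(L) = 2|E|.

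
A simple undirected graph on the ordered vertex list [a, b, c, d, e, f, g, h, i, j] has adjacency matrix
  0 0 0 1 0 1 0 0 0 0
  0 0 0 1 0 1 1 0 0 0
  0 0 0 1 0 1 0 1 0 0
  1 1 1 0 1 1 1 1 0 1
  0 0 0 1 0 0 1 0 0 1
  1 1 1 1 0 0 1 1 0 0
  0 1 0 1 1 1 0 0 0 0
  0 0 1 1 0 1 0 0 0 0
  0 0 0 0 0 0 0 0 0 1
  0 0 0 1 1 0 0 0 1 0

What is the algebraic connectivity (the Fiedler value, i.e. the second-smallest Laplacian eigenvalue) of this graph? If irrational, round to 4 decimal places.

With the vertex order [a, b, c, d, e, f, g, h, i, j], the degrees are [2, 3, 3, 8, 3, 6, 4, 3, 1, 3], giving D = diag(2, 3, 3, 8, 3, 6, 4, 3, 1, 3) and L = D - A. Computing the eigenvalues of L and sorting gives [0, 0.6098, 1.8401, 2, 2.5258, 3.8964, 4, 5.0478, 7.0615, 9.0186]. The Fiedler value lambda_2 = 0.6098 is strictly positive, so the graph is connected.

0.6098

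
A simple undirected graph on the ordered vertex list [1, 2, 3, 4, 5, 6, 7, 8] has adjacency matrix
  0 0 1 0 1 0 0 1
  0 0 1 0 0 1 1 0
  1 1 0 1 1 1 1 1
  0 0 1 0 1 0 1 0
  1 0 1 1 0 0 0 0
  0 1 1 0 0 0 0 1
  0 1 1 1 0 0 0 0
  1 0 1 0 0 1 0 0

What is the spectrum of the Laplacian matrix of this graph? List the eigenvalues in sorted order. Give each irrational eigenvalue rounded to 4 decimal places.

Reading degrees in the order [1, 2, 3, 4, 5, 6, 7, 8] gives [3, 3, 7, 3, 3, 3, 3, 3]; set D = diag(3, 3, 7, 3, 3, 3, 3, 3) and form L = D - A. Diagonalising L (or applying a numerical eigensolver to the 8x8 matrix) gives the spectrum above. By the matrix-tree theorem the graph has (1/8) * product of the nonzero eigenvalues = 841 spanning trees.

[0, 1.7530, 1.7530, 3.4450, 3.4450, 4.8019, 4.8019, 8]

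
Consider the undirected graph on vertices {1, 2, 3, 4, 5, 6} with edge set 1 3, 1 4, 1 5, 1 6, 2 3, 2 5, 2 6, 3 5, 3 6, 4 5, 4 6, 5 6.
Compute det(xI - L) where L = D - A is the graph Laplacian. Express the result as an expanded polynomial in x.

x^6 - 24x^5 + 226x^4 - 1040x^3 + 2328x^2 - 2016x

Reading degrees in the order [1, 2, 3, 4, 5, 6] gives [4, 3, 4, 3, 5, 5]; set D = diag(4, 3, 4, 3, 5, 5) and form L = D - A. L has integer entries, so p(x) = det(xI - L) has integer coefficients. Expanding the determinant yields x^6 - 24x^5 + 226x^4 - 1040x^3 + 2328x^2 - 2016x. The coefficient of x^5 equals -trace(L) = -24, matching the sum of degrees. The eigenvalues sum to 24, which equals trace(L) = 2|E|.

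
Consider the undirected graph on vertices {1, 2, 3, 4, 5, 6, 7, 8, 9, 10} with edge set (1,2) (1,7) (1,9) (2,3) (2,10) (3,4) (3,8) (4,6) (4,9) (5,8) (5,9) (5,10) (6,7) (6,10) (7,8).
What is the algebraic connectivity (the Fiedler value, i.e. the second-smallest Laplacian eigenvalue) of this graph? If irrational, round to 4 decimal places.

Reading degrees in the order [1, 2, 3, 4, 5, 6, 7, 8, 9, 10] gives [3, 3, 3, 3, 3, 3, 3, 3, 3, 3]; set D = diag(3, 3, 3, 3, 3, 3, 3, 3, 3, 3) and form L = D - A. Computing the eigenvalues of L and sorting gives [0, 2, 2, 2, 2, 2, 5, 5, 5, 5]. The Fiedler value lambda_2 = 2 is strictly positive, so the graph is connected. There is one zero in the spectrum, matching the 1 component. By the matrix-tree theorem the graph has (1/10) * product of the nonzero eigenvalues = 2000 spanning trees.

2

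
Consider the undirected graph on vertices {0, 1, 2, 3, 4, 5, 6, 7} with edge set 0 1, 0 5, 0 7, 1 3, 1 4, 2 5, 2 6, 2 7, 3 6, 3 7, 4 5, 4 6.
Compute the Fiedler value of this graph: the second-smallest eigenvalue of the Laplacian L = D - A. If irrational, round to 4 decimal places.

2

Each diagonal entry of L is the vertex degree and each off-diagonal entry is -1 where an edge is present, 0 otherwise; in the order [0, 1, 2, 3, 4, 5, 6, 7] the diagonal is [3, 3, 3, 3, 3, 3, 3, 3]. Computing the eigenvalues of L and sorting gives [0, 2, 2, 2, 4, 4, 4, 6]. The Fiedler value lambda_2 = 2 is strictly positive, so the graph is connected. The eigenvalues sum to 24, which equals trace(L) = 2|E|.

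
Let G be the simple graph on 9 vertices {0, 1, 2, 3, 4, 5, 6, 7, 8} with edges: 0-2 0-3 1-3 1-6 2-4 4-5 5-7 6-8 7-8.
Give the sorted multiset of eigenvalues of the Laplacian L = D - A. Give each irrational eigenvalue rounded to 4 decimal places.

[0, 0.4679, 0.4679, 1.6527, 1.6527, 3, 3, 3.8794, 3.8794]

Each diagonal entry of L is the vertex degree and each off-diagonal entry is -1 where an edge is present, 0 otherwise; in the order [0, 1, 2, 3, 4, 5, 6, 7, 8] the diagonal is [2, 2, 2, 2, 2, 2, 2, 2, 2]. L is symmetric positive semidefinite, so every eigenvalue is real and nonnegative.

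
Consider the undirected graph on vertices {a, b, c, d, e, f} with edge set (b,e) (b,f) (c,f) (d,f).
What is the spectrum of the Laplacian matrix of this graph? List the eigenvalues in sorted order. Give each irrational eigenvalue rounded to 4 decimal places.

Each diagonal entry of L is the vertex degree and each off-diagonal entry is -1 where an edge is present, 0 otherwise; in the order [a, b, c, d, e, f] the diagonal is [0, 2, 1, 1, 1, 3]. The multiplicity of 0 as a Laplacian eigenvalue equals the number of connected components. The 2 zero eigenvalues correspond to the 2 connected components. The largest eigenvalue, 4.1701, is at most the vertex count 6.

[0, 0, 0.5188, 1, 2.3111, 4.1701]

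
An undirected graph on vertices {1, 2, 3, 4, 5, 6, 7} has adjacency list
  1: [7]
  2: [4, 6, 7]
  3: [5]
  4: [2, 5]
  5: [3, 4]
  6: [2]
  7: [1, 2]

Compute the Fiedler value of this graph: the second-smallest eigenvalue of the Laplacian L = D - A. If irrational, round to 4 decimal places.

Reading degrees in the order [1, 2, 3, 4, 5, 6, 7] gives [1, 3, 1, 2, 2, 1, 2]; set D = diag(1, 3, 1, 2, 2, 1, 2) and form L = D - A. The smallest Laplacian eigenvalue is always 0. The next one, lambda_2 = 0.2603, measures how hard the graph is to disconnect: larger values mean better connectivity. By the matrix-tree theorem the graph has (1/7) * product of the nonzero eigenvalues = 1 spanning tree.

0.2603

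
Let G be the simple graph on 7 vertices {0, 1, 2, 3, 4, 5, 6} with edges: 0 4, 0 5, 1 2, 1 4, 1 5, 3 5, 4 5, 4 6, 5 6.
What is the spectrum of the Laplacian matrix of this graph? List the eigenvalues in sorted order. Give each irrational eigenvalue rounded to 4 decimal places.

Each diagonal entry of L is the vertex degree and each off-diagonal entry is -1 where an edge is present, 0 otherwise; in the order [0, 1, 2, 3, 4, 5, 6] the diagonal is [2, 3, 1, 1, 4, 5, 2]. L is symmetric positive semidefinite, so every eigenvalue is real and nonnegative. The largest eigenvalue, 6.0601, is at most the vertex count 7. By the matrix-tree theorem the graph has (1/7) * product of the nonzero eigenvalues = 20 spanning trees.

[0, 0.6885, 1.0753, 2, 3.0343, 5.1418, 6.0601]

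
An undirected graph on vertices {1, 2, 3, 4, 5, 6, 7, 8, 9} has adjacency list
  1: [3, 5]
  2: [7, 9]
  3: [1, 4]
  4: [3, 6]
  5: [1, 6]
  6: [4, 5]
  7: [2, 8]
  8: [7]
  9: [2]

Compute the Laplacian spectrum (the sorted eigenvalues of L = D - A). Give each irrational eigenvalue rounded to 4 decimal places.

[0, 0, 0.5858, 1.3820, 1.3820, 2, 3.4142, 3.6180, 3.6180]

Each diagonal entry of L is the vertex degree and each off-diagonal entry is -1 where an edge is present, 0 otherwise; in the order [1, 2, 3, 4, 5, 6, 7, 8, 9] the diagonal is [2, 2, 2, 2, 2, 2, 2, 1, 1]. The multiplicity of 0 as a Laplacian eigenvalue equals the number of connected components. The 2 zero eigenvalues correspond to the 2 connected components. There are 2 zeros in the spectrum, matching the 2 components.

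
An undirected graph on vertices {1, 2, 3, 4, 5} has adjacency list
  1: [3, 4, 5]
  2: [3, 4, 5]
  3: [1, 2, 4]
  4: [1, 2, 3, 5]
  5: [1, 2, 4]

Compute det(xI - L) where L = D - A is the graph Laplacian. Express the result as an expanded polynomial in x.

x^5 - 16x^4 + 94x^3 - 240x^2 + 225x

Each diagonal entry of L is the vertex degree and each off-diagonal entry is -1 where an edge is present, 0 otherwise; in the order [1, 2, 3, 4, 5] the diagonal is [3, 3, 3, 4, 3]. Computing det(xI - L) by cofactor expansion (or equivalently via sum-over-permutations) gives x^5 - 16x^4 + 94x^3 - 240x^2 + 225x. The coefficient of x^4 equals -trace(L) = -16, matching the sum of degrees. The eigenvalues sum to 16, which equals trace(L) = 2|E|.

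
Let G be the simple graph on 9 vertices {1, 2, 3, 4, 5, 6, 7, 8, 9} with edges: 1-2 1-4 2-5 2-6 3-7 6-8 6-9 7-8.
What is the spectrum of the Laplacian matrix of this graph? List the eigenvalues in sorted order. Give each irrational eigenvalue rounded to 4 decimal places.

[0, 0.1862, 0.4822, 0.7043, 1.4073, 2.1338, 2.8532, 3.5372, 4.6958]

Reading degrees in the order [1, 2, 3, 4, 5, 6, 7, 8, 9] gives [2, 3, 1, 1, 1, 3, 2, 2, 1]; set D = diag(2, 3, 1, 1, 1, 3, 2, 2, 1) and form L = D - A. L is symmetric positive semidefinite, so every eigenvalue is real and nonnegative.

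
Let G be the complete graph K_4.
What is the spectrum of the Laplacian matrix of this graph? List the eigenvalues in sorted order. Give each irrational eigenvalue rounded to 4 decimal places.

The graph has 4 vertices and degree multiset [3, 3, 3, 3]; D is the diagonal matrix of degrees and L = D - A. The multiplicity of 0 as a Laplacian eigenvalue equals the number of connected components. The largest eigenvalue, 4, is at most the vertex count 4.

[0, 4, 4, 4]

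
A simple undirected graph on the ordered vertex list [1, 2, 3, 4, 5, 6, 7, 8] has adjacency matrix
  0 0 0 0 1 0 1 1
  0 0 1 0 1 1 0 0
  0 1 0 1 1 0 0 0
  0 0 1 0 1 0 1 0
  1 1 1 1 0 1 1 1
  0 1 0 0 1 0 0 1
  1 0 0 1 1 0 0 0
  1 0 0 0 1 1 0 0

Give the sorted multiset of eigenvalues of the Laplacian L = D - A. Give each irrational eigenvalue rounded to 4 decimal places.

[0, 1.7530, 1.7530, 3.4450, 3.4450, 4.8019, 4.8019, 8]

Reading degrees in the order [1, 2, 3, 4, 5, 6, 7, 8] gives [3, 3, 3, 3, 7, 3, 3, 3]; set D = diag(3, 3, 3, 3, 7, 3, 3, 3) and form L = D - A. Diagonalising L (or applying a numerical eigensolver to the 8x8 matrix) gives the spectrum above. The single zero eigenvalue shows the graph is connected. There is one zero in the spectrum, matching the 1 component.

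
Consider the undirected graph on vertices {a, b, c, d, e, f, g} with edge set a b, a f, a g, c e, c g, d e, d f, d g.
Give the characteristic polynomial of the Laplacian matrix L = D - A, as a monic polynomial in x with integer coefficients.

Each diagonal entry of L is the vertex degree and each off-diagonal entry is -1 where an edge is present, 0 otherwise; in the order [a, b, c, d, e, f, g] the diagonal is [3, 1, 2, 3, 2, 2, 3]. L has integer entries, so p(x) = det(xI - L) has integer coefficients. Expanding the determinant yields x^7 - 16x^6 + 100x^5 - 310x^4 + 496x^3 - 380x^2 + 105x. The constant term is 0 because L is singular (the all-ones vector lies in its kernel). The eigenvalues sum to 16, which equals trace(L) = 2|E|.

x^7 - 16x^6 + 100x^5 - 310x^4 + 496x^3 - 380x^2 + 105x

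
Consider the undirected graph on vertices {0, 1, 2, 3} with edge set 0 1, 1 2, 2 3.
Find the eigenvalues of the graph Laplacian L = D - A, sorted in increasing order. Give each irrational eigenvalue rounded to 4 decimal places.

With the vertex order [0, 1, 2, 3], the degrees are [1, 2, 2, 1], giving D = diag(1, 2, 2, 1) and L = D - A. L is symmetric positive semidefinite, so every eigenvalue is real and nonnegative. The single zero eigenvalue shows the graph is connected. By the matrix-tree theorem the graph has (1/4) * product of the nonzero eigenvalues = 1 spanning tree.

[0, 0.5858, 2, 3.4142]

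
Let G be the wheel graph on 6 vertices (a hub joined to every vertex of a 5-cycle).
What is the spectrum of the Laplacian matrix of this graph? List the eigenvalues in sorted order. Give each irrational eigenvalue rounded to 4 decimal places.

[0, 2.3820, 2.3820, 4.6180, 4.6180, 6]

The graph has 6 vertices and degree multiset [5, 3, 3, 3, 3, 3]; D is the diagonal matrix of degrees and L = D - A. L is symmetric positive semidefinite, so every eigenvalue is real and nonnegative. The largest eigenvalue, 6, is at most the vertex count 6.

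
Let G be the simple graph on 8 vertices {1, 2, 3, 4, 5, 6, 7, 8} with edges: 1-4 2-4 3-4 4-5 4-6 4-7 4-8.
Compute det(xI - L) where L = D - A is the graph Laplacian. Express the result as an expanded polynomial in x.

x^8 - 14x^7 + 63x^6 - 140x^5 + 175x^4 - 126x^3 + 49x^2 - 8x

Each diagonal entry of L is the vertex degree and each off-diagonal entry is -1 where an edge is present, 0 otherwise; in the order [1, 2, 3, 4, 5, 6, 7, 8] the diagonal is [1, 1, 1, 7, 1, 1, 1, 1]. L has integer entries, so p(x) = det(xI - L) has integer coefficients. Expanding the determinant yields x^8 - 14x^7 + 63x^6 - 140x^5 + 175x^4 - 126x^3 + 49x^2 - 8x. Since p(0) = det(-L) = 0, x divides p(x).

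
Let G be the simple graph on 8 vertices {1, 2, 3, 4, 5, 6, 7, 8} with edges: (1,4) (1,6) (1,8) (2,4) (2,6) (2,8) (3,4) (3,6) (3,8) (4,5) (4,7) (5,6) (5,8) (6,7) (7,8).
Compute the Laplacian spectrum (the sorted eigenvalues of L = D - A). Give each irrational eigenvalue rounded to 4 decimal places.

[0, 3, 3, 3, 3, 5, 5, 8]

Each diagonal entry of L is the vertex degree and each off-diagonal entry is -1 where an edge is present, 0 otherwise; in the order [1, 2, 3, 4, 5, 6, 7, 8] the diagonal is [3, 3, 3, 5, 3, 5, 3, 5]. Diagonalising L (or applying a numerical eigensolver to the 8x8 matrix) gives the spectrum above. The single zero eigenvalue shows the graph is connected. The eigenvalues sum to 30, which equals trace(L) = 2|E|. By the matrix-tree theorem the graph has (1/8) * product of the nonzero eigenvalues = 2025 spanning trees.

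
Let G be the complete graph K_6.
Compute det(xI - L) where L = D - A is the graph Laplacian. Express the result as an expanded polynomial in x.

x^6 - 30x^5 + 360x^4 - 2160x^3 + 6480x^2 - 7776x

The graph has 6 vertices and degree multiset [5, 5, 5, 5, 5, 5]; D is the diagonal matrix of degrees and L = D - A. The eigenvalues of L are [0, 6, 6, 6, 6, 6]; the characteristic polynomial is the product of (x - lambda_i), which multiplies out to x^6 - 30x^5 + 360x^4 - 2160x^3 + 6480x^2 - 7776x. The coefficient of x^5 equals -trace(L) = -30, matching the sum of degrees. The eigenvalues sum to 30, which equals trace(L) = 2|E|. The largest eigenvalue, 6, is at most the vertex count 6.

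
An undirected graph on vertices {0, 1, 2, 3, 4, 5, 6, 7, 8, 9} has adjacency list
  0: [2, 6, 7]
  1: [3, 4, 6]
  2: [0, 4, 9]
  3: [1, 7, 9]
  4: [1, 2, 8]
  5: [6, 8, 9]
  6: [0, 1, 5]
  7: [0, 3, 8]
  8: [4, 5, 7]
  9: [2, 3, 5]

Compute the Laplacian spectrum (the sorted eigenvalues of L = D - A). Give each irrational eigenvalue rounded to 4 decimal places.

Reading degrees in the order [0, 1, 2, 3, 4, 5, 6, 7, 8, 9] gives [3, 3, 3, 3, 3, 3, 3, 3, 3, 3]; set D = diag(3, 3, 3, 3, 3, 3, 3, 3, 3, 3) and form L = D - A. The multiplicity of 0 as a Laplacian eigenvalue equals the number of connected components. The single zero eigenvalue shows the graph is connected.

[0, 2, 2, 2, 2, 2, 5, 5, 5, 5]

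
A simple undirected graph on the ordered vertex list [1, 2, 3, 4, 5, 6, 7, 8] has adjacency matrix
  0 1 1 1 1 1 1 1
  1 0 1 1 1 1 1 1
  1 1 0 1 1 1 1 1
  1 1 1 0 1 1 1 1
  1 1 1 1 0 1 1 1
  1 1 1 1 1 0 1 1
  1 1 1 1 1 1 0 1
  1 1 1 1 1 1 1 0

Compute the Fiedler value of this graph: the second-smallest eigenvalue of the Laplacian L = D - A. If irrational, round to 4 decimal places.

Each diagonal entry of L is the vertex degree and each off-diagonal entry is -1 where an edge is present, 0 otherwise; in the order [1, 2, 3, 4, 5, 6, 7, 8] the diagonal is [7, 7, 7, 7, 7, 7, 7, 7]. The sorted Laplacian eigenvalues are [0, 8, 8, 8, 8, 8, 8, 8]; the algebraic connectivity is the second entry, 8. By the matrix-tree theorem the graph has (1/8) * product of the nonzero eigenvalues = 262144 spanning trees. The eigenvalues sum to 56, which equals trace(L) = 2|E|.

8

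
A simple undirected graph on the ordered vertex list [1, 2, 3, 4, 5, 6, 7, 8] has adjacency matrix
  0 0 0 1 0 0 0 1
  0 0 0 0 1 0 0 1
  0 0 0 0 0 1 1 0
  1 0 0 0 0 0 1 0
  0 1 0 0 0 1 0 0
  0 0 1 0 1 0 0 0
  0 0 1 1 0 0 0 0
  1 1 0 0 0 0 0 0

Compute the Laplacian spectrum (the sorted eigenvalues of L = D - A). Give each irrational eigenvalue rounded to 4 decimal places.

[0, 0.5858, 0.5858, 2, 2, 3.4142, 3.4142, 4]

Each diagonal entry of L is the vertex degree and each off-diagonal entry is -1 where an edge is present, 0 otherwise; in the order [1, 2, 3, 4, 5, 6, 7, 8] the diagonal is [2, 2, 2, 2, 2, 2, 2, 2]. Since every row of L sums to 0, the all-ones vector is in the kernel and 0 is an eigenvalue. The eigenvalues sum to 16, which equals trace(L) = 2|E|. The largest eigenvalue, 4, is at most the vertex count 8.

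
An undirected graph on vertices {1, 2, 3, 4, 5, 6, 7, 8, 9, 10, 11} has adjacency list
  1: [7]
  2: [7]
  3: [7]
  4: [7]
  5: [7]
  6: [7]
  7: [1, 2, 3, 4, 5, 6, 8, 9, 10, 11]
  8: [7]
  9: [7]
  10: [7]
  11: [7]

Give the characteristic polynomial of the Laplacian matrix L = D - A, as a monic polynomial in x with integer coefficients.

Each diagonal entry of L is the vertex degree and each off-diagonal entry is -1 where an edge is present, 0 otherwise; in the order [1, 2, 3, 4, 5, 6, 7, 8, 9, 10, 11] the diagonal is [1, 1, 1, 1, 1, 1, 10, 1, 1, 1, 1]. The eigenvalues of L are [0, 1, 1, 1, 1, 1, 1, 1, 1, 1, 11]; the characteristic polynomial is the product of (x - lambda_i), which multiplies out to x^11 - 20x^10 + 135x^9 - 480x^8 + 1050x^7 - 1512x^6 + 1470x^5 - 960x^4 + 405x^3 - 100x^2 + 11x. The coefficient of x^10 equals -trace(L) = -20, matching the sum of degrees. The eigenvalues sum to 20, which equals trace(L) = 2|E|. The largest eigenvalue, 11, is at most the vertex count 11.

x^11 - 20x^10 + 135x^9 - 480x^8 + 1050x^7 - 1512x^6 + 1470x^5 - 960x^4 + 405x^3 - 100x^2 + 11x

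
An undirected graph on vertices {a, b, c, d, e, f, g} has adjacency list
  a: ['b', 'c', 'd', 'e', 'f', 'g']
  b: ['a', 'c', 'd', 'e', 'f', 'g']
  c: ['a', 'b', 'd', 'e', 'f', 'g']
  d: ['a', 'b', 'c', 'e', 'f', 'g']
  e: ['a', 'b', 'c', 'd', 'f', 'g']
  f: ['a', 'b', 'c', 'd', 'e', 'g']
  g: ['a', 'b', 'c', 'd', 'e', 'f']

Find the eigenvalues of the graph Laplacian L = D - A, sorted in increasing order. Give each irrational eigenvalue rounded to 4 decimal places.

Each diagonal entry of L is the vertex degree and each off-diagonal entry is -1 where an edge is present, 0 otherwise; in the order [a, b, c, d, e, f, g] the diagonal is [6, 6, 6, 6, 6, 6, 6]. Since every row of L sums to 0, the all-ones vector is in the kernel and 0 is an eigenvalue. The single zero eigenvalue shows the graph is connected. By the matrix-tree theorem the graph has (1/7) * product of the nonzero eigenvalues = 16807 spanning trees. The eigenvalues sum to 42, which equals trace(L) = 2|E|.

[0, 7, 7, 7, 7, 7, 7]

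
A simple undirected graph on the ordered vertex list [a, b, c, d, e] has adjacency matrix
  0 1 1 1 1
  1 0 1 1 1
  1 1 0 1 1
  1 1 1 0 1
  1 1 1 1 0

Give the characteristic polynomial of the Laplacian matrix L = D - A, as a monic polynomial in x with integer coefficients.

With the vertex order [a, b, c, d, e], the degrees are [4, 4, 4, 4, 4], giving D = diag(4, 4, 4, 4, 4) and L = D - A. The eigenvalues of L are [0, 5, 5, 5, 5]; the characteristic polynomial is the product of (x - lambda_i), which multiplies out to x^5 - 20x^4 + 150x^3 - 500x^2 + 625x. The coefficient of x^4 equals -trace(L) = -20, matching the sum of degrees.

x^5 - 20x^4 + 150x^3 - 500x^2 + 625x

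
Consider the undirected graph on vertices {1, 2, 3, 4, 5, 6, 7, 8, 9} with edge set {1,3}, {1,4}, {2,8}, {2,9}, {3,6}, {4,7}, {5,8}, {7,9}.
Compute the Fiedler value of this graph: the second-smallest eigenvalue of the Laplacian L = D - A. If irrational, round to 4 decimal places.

0.1206

With the vertex order [1, 2, 3, 4, 5, 6, 7, 8, 9], the degrees are [2, 2, 2, 2, 1, 1, 2, 2, 2], giving D = diag(2, 2, 2, 2, 1, 1, 2, 2, 2) and L = D - A. The smallest Laplacian eigenvalue is always 0. The next one, lambda_2 = 0.1206, measures how hard the graph is to disconnect: larger values mean better connectivity. The eigenvalues sum to 16, which equals trace(L) = 2|E|.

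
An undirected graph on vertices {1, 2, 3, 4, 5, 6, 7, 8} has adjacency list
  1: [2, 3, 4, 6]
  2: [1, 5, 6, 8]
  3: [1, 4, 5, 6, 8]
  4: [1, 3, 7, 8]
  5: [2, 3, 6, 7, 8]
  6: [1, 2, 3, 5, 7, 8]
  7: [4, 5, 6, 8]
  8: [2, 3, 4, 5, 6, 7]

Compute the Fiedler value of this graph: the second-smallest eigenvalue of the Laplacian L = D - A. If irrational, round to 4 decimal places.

Reading degrees in the order [1, 2, 3, 4, 5, 6, 7, 8] gives [4, 4, 5, 4, 5, 6, 4, 6]; set D = diag(4, 4, 5, 4, 5, 6, 4, 6) and form L = D - A. The smallest Laplacian eigenvalue is always 0. The next one, lambda_2 = 3.3004, measures how hard the graph is to disconnect: larger values mean better connectivity. The eigenvalues sum to 38, which equals trace(L) = 2|E|.

3.3004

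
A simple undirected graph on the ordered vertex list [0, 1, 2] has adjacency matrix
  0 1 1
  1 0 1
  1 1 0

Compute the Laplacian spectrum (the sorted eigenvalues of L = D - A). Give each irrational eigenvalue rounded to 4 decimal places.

Each diagonal entry of L is the vertex degree and each off-diagonal entry is -1 where an edge is present, 0 otherwise; in the order [0, 1, 2] the diagonal is [2, 2, 2]. Diagonalising L (or applying a numerical eigensolver to the 3x3 matrix) gives the spectrum above. The largest eigenvalue, 3, is at most the vertex count 3.

[0, 3, 3]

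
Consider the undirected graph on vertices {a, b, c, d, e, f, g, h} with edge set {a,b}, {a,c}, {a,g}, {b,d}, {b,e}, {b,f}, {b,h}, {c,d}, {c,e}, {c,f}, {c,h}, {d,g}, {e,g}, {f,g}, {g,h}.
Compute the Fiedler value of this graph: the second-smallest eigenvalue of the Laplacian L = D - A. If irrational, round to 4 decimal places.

3

Reading degrees in the order [a, b, c, d, e, f, g, h] gives [3, 5, 5, 3, 3, 3, 5, 3]; set D = diag(3, 5, 5, 3, 3, 3, 5, 3) and form L = D - A. The smallest Laplacian eigenvalue is always 0. The next one, lambda_2 = 3, measures how hard the graph is to disconnect: larger values mean better connectivity. By the matrix-tree theorem the graph has (1/8) * product of the nonzero eigenvalues = 2025 spanning trees. The largest eigenvalue, 8, is at most the vertex count 8.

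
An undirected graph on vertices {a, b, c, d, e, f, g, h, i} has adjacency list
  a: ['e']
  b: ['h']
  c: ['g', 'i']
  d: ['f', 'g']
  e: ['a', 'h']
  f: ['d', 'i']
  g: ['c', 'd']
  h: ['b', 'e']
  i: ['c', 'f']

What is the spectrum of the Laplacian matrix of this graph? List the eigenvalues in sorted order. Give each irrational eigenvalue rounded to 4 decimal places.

[0, 0, 0.5858, 1.3820, 1.3820, 2, 3.4142, 3.6180, 3.6180]

Each diagonal entry of L is the vertex degree and each off-diagonal entry is -1 where an edge is present, 0 otherwise; in the order [a, b, c, d, e, f, g, h, i] the diagonal is [1, 1, 2, 2, 2, 2, 2, 2, 2]. Since every row of L sums to 0, the all-ones vector is in the kernel and 0 is an eigenvalue. The 2 zero eigenvalues correspond to the 2 connected components. The largest eigenvalue, 3.6180, is at most the vertex count 9. The eigenvalues sum to 16, which equals trace(L) = 2|E|.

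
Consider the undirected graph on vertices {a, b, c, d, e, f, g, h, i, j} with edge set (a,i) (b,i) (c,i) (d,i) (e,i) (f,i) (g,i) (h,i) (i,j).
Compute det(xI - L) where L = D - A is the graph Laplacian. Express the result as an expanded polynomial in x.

x^10 - 18x^9 + 108x^8 - 336x^7 + 630x^6 - 756x^5 + 588x^4 - 288x^3 + 81x^2 - 10x

Reading degrees in the order [a, b, c, d, e, f, g, h, i, j] gives [1, 1, 1, 1, 1, 1, 1, 1, 9, 1]; set D = diag(1, 1, 1, 1, 1, 1, 1, 1, 9, 1) and form L = D - A. The eigenvalues of L are [0, 1, 1, 1, 1, 1, 1, 1, 1, 10]; the characteristic polynomial is the product of (x - lambda_i), which multiplies out to x^10 - 18x^9 + 108x^8 - 336x^7 + 630x^6 - 756x^5 + 588x^4 - 288x^3 + 81x^2 - 10x. The constant term is 0 because L is singular (the all-ones vector lies in its kernel). The largest eigenvalue, 10, is at most the vertex count 10.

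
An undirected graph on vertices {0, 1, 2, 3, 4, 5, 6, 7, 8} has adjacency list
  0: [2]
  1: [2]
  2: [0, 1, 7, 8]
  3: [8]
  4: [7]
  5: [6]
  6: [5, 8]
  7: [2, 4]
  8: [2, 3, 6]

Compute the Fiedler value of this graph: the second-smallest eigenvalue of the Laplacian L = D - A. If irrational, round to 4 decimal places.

Reading degrees in the order [0, 1, 2, 3, 4, 5, 6, 7, 8] gives [1, 1, 4, 1, 1, 1, 2, 2, 3]; set D = diag(1, 1, 4, 1, 1, 1, 2, 2, 3) and form L = D - A. The sorted Laplacian eigenvalues are [0, 0.2427, 0.5371, 0.6893, 1, 2.1297, 2.4166, 3.6434, 5.3411]; the algebraic connectivity is the second entry, 0.2427.

0.2427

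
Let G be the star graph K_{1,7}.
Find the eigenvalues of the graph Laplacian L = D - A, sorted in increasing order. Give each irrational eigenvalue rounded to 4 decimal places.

The graph has 8 vertices and degree multiset [7, 1, 1, 1, 1, 1, 1, 1]; D is the diagonal matrix of degrees and L = D - A. L is symmetric positive semidefinite, so every eigenvalue is real and nonnegative. There is one zero in the spectrum, matching the 1 component. The eigenvalues sum to 14, which equals trace(L) = 2|E|.

[0, 1, 1, 1, 1, 1, 1, 8]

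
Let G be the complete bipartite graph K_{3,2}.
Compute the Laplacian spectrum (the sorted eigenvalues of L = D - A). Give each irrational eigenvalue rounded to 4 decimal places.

[0, 2, 2, 3, 5]

The graph has 5 vertices and degree multiset [3, 3, 2, 2, 2]; D is the diagonal matrix of degrees and L = D - A. The multiplicity of 0 as a Laplacian eigenvalue equals the number of connected components. The largest eigenvalue, 5, is at most the vertex count 5.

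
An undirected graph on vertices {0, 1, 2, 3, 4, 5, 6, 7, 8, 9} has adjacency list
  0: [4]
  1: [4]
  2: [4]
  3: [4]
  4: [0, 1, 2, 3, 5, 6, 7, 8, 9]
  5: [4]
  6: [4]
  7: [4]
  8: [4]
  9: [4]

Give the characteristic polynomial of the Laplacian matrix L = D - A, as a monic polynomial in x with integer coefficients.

Reading degrees in the order [0, 1, 2, 3, 4, 5, 6, 7, 8, 9] gives [1, 1, 1, 1, 9, 1, 1, 1, 1, 1]; set D = diag(1, 1, 1, 1, 9, 1, 1, 1, 1, 1) and form L = D - A. Computing det(xI - L) by cofactor expansion (or equivalently via sum-over-permutations) gives x^10 - 18x^9 + 108x^8 - 336x^7 + 630x^6 - 756x^5 + 588x^4 - 288x^3 + 81x^2 - 10x. The constant term is 0 because L is singular (the all-ones vector lies in its kernel).

x^10 - 18x^9 + 108x^8 - 336x^7 + 630x^6 - 756x^5 + 588x^4 - 288x^3 + 81x^2 - 10x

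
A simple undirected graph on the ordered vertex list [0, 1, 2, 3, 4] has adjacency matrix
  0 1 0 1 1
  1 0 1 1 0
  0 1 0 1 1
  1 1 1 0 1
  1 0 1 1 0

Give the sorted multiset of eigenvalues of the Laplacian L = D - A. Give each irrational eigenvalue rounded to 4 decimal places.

[0, 3, 3, 5, 5]

Each diagonal entry of L is the vertex degree and each off-diagonal entry is -1 where an edge is present, 0 otherwise; in the order [0, 1, 2, 3, 4] the diagonal is [3, 3, 3, 4, 3]. L is symmetric positive semidefinite, so every eigenvalue is real and nonnegative. The single zero eigenvalue shows the graph is connected. There is one zero in the spectrum, matching the 1 component. By the matrix-tree theorem the graph has (1/5) * product of the nonzero eigenvalues = 45 spanning trees.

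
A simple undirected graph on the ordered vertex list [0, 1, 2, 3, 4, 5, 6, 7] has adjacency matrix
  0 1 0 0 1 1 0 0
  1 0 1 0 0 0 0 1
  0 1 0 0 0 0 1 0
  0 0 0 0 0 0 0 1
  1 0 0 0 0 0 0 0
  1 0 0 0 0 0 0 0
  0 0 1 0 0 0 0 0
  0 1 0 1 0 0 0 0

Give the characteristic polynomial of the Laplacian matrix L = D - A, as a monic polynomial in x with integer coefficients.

Reading degrees in the order [0, 1, 2, 3, 4, 5, 6, 7] gives [3, 3, 2, 1, 1, 1, 1, 2]; set D = diag(3, 3, 2, 1, 1, 1, 1, 2) and form L = D - A. L has integer entries, so p(x) = det(xI - L) has integer coefficients. Expanding the determinant yields x^8 - 14x^7 + 76x^6 - 204x^5 + 286x^4 - 204x^3 + 67x^2 - 8x. The constant term is 0 because L is singular (the all-ones vector lies in its kernel). The largest eigenvalue, 4.6935, is at most the vertex count 8.

x^8 - 14x^7 + 76x^6 - 204x^5 + 286x^4 - 204x^3 + 67x^2 - 8x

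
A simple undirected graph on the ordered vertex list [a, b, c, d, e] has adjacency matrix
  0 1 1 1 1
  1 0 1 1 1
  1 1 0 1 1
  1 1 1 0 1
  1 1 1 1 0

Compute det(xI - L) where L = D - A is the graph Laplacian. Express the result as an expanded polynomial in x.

x^5 - 20x^4 + 150x^3 - 500x^2 + 625x

Each diagonal entry of L is the vertex degree and each off-diagonal entry is -1 where an edge is present, 0 otherwise; in the order [a, b, c, d, e] the diagonal is [4, 4, 4, 4, 4]. Computing det(xI - L) by cofactor expansion (or equivalently via sum-over-permutations) gives x^5 - 20x^4 + 150x^3 - 500x^2 + 625x. The coefficient of x^4 equals -trace(L) = -20, matching the sum of degrees. By the matrix-tree theorem the graph has (1/5) * product of the nonzero eigenvalues = 125 spanning trees. The eigenvalues sum to 20, which equals trace(L) = 2|E|.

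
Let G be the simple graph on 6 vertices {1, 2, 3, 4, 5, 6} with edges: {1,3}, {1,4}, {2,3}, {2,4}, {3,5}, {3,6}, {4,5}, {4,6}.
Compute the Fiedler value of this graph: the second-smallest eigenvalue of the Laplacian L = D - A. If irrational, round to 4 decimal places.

Each diagonal entry of L is the vertex degree and each off-diagonal entry is -1 where an edge is present, 0 otherwise; in the order [1, 2, 3, 4, 5, 6] the diagonal is [2, 2, 4, 4, 2, 2]. Computing the eigenvalues of L and sorting gives [0, 2, 2, 2, 4, 6]. The Fiedler value lambda_2 = 2 is strictly positive, so the graph is connected. The largest eigenvalue, 6, is at most the vertex count 6.

2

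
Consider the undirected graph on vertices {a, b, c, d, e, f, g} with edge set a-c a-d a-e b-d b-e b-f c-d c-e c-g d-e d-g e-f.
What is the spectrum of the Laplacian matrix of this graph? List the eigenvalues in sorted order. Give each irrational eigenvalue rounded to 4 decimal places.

With the vertex order [a, b, c, d, e, f, g], the degrees are [3, 3, 4, 5, 5, 2, 2], giving D = diag(3, 3, 4, 5, 5, 2, 2) and L = D - A. The multiplicity of 0 as a Laplacian eigenvalue equals the number of connected components. The eigenvalues sum to 24, which equals trace(L) = 2|E|.

[0, 1.2627, 2.3496, 3.4160, 4.7823, 5.9293, 6.2601]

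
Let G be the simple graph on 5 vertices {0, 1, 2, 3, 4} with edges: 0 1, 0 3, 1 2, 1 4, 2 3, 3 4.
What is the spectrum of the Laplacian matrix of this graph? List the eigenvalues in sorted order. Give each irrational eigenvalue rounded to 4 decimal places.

[0, 2, 2, 3, 5]

With the vertex order [0, 1, 2, 3, 4], the degrees are [2, 3, 2, 3, 2], giving D = diag(2, 3, 2, 3, 2) and L = D - A. Since every row of L sums to 0, the all-ones vector is in the kernel and 0 is an eigenvalue. The single zero eigenvalue shows the graph is connected.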